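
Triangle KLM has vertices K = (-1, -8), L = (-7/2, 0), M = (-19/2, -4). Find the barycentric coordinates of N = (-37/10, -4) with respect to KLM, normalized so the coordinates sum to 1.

Signed area of the reference triangle: [KLM] = ½·((-1)·(0−(-4)) + (-7/2)·(-4−(-8)) + (-19/2)·(-8−0)) = ½·(-4 − 14 + 76) = 29.
[NLM] = ½·((-37/10)·(0−(-4)) + (-7/2)·(-4−(-4)) + (-19/2)·(-4−0)) = ½·(-74/5 + 0 + 38) = 58/5, so the K-coordinate is (58/5)/29 = 2/5.
[KNM] = ½·((-1)·(-4−(-4)) + (-37/10)·(-4−(-8)) + (-19/2)·(-8−(-4))) = ½·(0 − 74/5 + 38) = 58/5, so the L-coordinate is 2/5.
[KLN] = ½·((-1)·(0−(-4)) + (-7/2)·(-4−(-8)) + (-37/10)·(-8−0)) = ½·(-4 − 14 + 148/5) = 29/5, so the M-coordinate is 1/5.

(2/5, 2/5, 1/5)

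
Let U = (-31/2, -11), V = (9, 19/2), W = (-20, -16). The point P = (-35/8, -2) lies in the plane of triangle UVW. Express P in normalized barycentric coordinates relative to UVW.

Signed area of the reference triangle: [UVW] = ½·((-31/2)·(19/2−(-16)) + 9·(-16−(-11)) + (-20)·(-11−(19/2))) = ½·(-1581/4 − 45 + 410) = -121/8.
[PVW] = ½·((-35/8)·(19/2−(-16)) + 9·(-16−(-2)) + (-20)·(-2−(19/2))) = ½·(-1785/16 − 126 + 230) = -121/32, so the U-coordinate is (-121/32)/(-121/8) = 1/4.
[UPW] = ½·((-31/2)·(-2−(-16)) + (-35/8)·(-16−(-11)) + (-20)·(-11−(-2))) = ½·(-217 + 175/8 + 180) = -121/16, so the V-coordinate is 1/2.
[UVP] = ½·((-31/2)·(19/2−(-2)) + 9·(-2−(-11)) + (-35/8)·(-11−(19/2))) = ½·(-713/4 + 81 + 1435/16) = -121/32, so the W-coordinate is 1/4.

(1/4, 1/2, 1/4)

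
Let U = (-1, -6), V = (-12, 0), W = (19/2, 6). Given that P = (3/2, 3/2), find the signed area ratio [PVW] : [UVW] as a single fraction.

[UVW] = ½·((-1)·(0−6) + (-12)·(6−(-6)) + (19/2)·(-6−0)) = ½·(6 − 144 − 57) = -195/2.
[PVW] = ½·((3/2)·(0−6) + (-12)·(6−(3/2)) + (19/2)·(3/2−0)) = ½·(-9 − 54 + 57/4) = -195/8, so the ratio is (-195/8)/(-195/2) = 1/4.

1/4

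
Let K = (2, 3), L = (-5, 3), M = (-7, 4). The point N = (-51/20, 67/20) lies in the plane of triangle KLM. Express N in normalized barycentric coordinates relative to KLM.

(9/20, 1/5, 7/20)

Signed area of the reference triangle: [KLM] = ½·(2·(3−4) + (-5)·(4−3) + (-7)·(3−3)) = ½·(-2 − 5 + 0) = -7/2.
[NLM] = ½·((-51/20)·(3−4) + (-5)·(4−(67/20)) + (-7)·(67/20−3)) = ½·(51/20 − 13/4 − 49/20) = -63/40, so the K-coordinate is (-63/40)/(-7/2) = 9/20.
[KNM] = ½·(2·(67/20−4) + (-51/20)·(4−3) + (-7)·(3−(67/20))) = ½·(-13/10 − 51/20 + 49/20) = -7/10, so the L-coordinate is 1/5.
[KLN] = ½·(2·(3−(67/20)) + (-5)·(67/20−3) + (-51/20)·(3−3)) = ½·(-7/10 − 7/4 + 0) = -49/40, so the M-coordinate is 7/20.
Check: 9/20 + 1/5 + 7/20 = 1.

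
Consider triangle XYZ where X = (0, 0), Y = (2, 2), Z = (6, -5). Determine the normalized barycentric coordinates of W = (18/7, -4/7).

Signed area of the reference triangle: [XYZ] = ½·(0·(2−(-5)) + 2·(-5−0) + 6·(0−2)) = ½·(0 − 10 − 12) = -11.
[WYZ] = ½·((18/7)·(2−(-5)) + 2·(-5−(-4/7)) + 6·(-4/7−2)) = ½·(18 − 62/7 − 108/7) = -22/7, so the X-coordinate is (-22/7)/(-11) = 2/7.
[XWZ] = ½·(0·(-4/7−(-5)) + (18/7)·(-5−0) + 6·(0−(-4/7))) = ½·(0 − 90/7 + 24/7) = -33/7, so the Y-coordinate is 3/7.
[XYW] = ½·(0·(2−(-4/7)) + 2·(-4/7−0) + (18/7)·(0−2)) = ½·(0 − 8/7 − 36/7) = -22/7, so the Z-coordinate is 2/7.
Check: 2/7 + 3/7 + 2/7 = 1.

(2/7, 3/7, 2/7)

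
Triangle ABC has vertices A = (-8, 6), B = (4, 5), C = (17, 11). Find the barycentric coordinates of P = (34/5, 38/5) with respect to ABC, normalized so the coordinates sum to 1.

Signed area of the reference triangle: [ABC] = ½·((-8)·(5−11) + 4·(11−6) + 17·(6−5)) = ½·(48 + 20 + 17) = 85/2.
[PBC] = ½·((34/5)·(5−11) + 4·(11−(38/5)) + 17·(38/5−5)) = ½·(-204/5 + 68/5 + 221/5) = 17/2, so the A-coordinate is (17/2)/(85/2) = 1/5.
[APC] = ½·((-8)·(38/5−11) + (34/5)·(11−6) + 17·(6−(38/5))) = ½·(136/5 + 34 − 136/5) = 17, so the B-coordinate is 2/5.
[ABP] = ½·((-8)·(5−(38/5)) + 4·(38/5−6) + (34/5)·(6−5)) = ½·(104/5 + 32/5 + 34/5) = 17, so the C-coordinate is 2/5.

(1/5, 2/5, 2/5)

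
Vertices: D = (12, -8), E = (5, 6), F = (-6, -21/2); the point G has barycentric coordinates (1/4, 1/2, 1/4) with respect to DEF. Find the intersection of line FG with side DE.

(22/3, 4/3)

Line FG meets DE where the F-coordinate vanishes; zeroing G's F-weight and renormalizing leaves D, E-weights 1/4 : 1/2 → (1/3, 2/3).
So H = (1/3)·D + (2/3)·E = (22/3, 4/3).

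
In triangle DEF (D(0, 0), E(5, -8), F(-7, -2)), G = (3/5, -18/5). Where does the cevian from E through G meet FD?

Barycentric coordinates of G with respect to DEF: (2/5, 2/5, 1/5).
On side FD the E-coordinate is zero; dropping G's E-weight 2/5 and renormalizing the remaining 1/5 : 2/5 gives weights 1/3, 2/3 on F, D.
H = (1/3)·(-7, -2) + (2/3)·(0, 0) = (-7/3, -2/3).

(-7/3, -2/3)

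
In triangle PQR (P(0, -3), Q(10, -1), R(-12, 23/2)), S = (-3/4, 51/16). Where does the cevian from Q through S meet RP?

Barycentric coordinates of S with respect to PQR: (1/4, 3/8, 3/8).
On side RP the Q-coordinate is zero; dropping S's Q-weight 3/8 and renormalizing the remaining 3/8 : 1/4 gives weights 3/5, 2/5 on R, P.
T = (3/5)·(-12, 23/2) + (2/5)·(0, -3) = (-36/5, 57/10).

(-36/5, 57/10)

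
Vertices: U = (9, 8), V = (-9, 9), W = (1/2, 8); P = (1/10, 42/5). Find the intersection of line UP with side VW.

Barycentric coordinates of P with respect to UVW: (2/5, 2/5, 1/5).
On side VW the U-coordinate is zero; dropping P's U-weight 2/5 and renormalizing the remaining 2/5 : 1/5 gives weights 2/3, 1/3 on V, W.
Q = (2/3)·(-9, 9) + (1/3)·(1/2, 8) = (-35/6, 26/3).

(-35/6, 26/3)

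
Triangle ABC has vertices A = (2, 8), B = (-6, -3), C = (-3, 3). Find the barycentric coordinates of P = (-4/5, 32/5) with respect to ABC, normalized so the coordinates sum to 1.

Signed area of the reference triangle: [ABC] = ½·(2·(-3−3) + (-6)·(3−8) + (-3)·(8−(-3))) = ½·(-12 + 30 − 33) = -15/2.
[PBC] = ½·((-4/5)·(-3−3) + (-6)·(3−(32/5)) + (-3)·(32/5−(-3))) = ½·(24/5 + 102/5 − 141/5) = -3/2, so the A-coordinate is (-3/2)/(-15/2) = 1/5.
[APC] = ½·(2·(32/5−3) + (-4/5)·(3−8) + (-3)·(8−(32/5))) = ½·(34/5 + 4 − 24/5) = 3, so the B-coordinate is -2/5.
[ABP] = ½·(2·(-3−(32/5)) + (-6)·(32/5−8) + (-4/5)·(8−(-3))) = ½·(-94/5 + 48/5 − 44/5) = -9, so the C-coordinate is 6/5.
Check: 1/5 − 2/5 + 6/5 = 1.

(1/5, -2/5, 6/5)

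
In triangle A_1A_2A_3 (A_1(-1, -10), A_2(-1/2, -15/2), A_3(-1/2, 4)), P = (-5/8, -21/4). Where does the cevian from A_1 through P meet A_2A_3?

Barycentric coordinates of P with respect to A_1A_2A_3: (1/4, 1/2, 1/4).
On side A_2A_3 the A_1-coordinate is zero; dropping P's A_1-weight 1/4 and renormalizing the remaining 1/2 : 1/4 gives weights 2/3, 1/3 on A_2, A_3.
Q = (2/3)·(-1/2, -15/2) + (1/3)·(-1/2, 4) = (-1/2, -11/3).

(-1/2, -11/3)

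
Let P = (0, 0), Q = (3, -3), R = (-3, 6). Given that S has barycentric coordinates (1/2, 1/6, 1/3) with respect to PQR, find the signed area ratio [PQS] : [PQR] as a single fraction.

The signed ratio [PQS]/[PQR] equals the barycentric coordinate of S at vertex R, which is 1/3.

1/3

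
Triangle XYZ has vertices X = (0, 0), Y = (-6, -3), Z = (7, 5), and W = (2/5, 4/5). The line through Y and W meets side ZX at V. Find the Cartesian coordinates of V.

(14/3, 10/3)

Barycentric coordinates of W with respect to XYZ: (1/5, 2/5, 2/5).
On side ZX the Y-coordinate is zero; dropping W's Y-weight 2/5 and renormalizing the remaining 2/5 : 1/5 gives weights 2/3, 1/3 on Z, X.
V = (2/3)·(7, 5) + (1/3)·(0, 0) = (14/3, 10/3).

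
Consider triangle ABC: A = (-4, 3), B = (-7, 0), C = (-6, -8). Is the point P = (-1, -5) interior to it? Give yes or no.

Barycentric coordinates of P: (43/27, -49/27, 11/9).
The three coordinates are positive, negative, positive; a point is interior exactly when all three are positive.

no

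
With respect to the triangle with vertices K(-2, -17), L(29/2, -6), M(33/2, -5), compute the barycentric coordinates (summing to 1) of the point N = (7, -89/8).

(1/2, 1/8, 3/8)

Signed area of the reference triangle: [KLM] = ½·((-2)·(-6−(-5)) + (29/2)·(-5−(-17)) + (33/2)·(-17−(-6))) = ½·(2 + 174 − 363/2) = -11/4.
[NLM] = ½·(7·(-6−(-5)) + (29/2)·(-5−(-89/8)) + (33/2)·(-89/8−(-6))) = ½·(-7 + 1421/16 − 1353/16) = -11/8, so the K-coordinate is (-11/8)/(-11/4) = 1/2.
[KNM] = ½·((-2)·(-89/8−(-5)) + 7·(-5−(-17)) + (33/2)·(-17−(-89/8))) = ½·(49/4 + 84 − 1551/16) = -11/32, so the L-coordinate is 1/8.
[KLN] = ½·((-2)·(-6−(-89/8)) + (29/2)·(-89/8−(-17)) + 7·(-17−(-6))) = ½·(-41/4 + 1363/16 − 77) = -33/32, so the M-coordinate is 3/8.
Check: 1/2 + 1/8 + 3/8 = 1.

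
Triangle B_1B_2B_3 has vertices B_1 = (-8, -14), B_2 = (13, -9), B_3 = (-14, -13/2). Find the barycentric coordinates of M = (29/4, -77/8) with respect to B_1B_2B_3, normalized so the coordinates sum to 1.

Signed area of the reference triangle: [B_1B_2B_3] = ½·((-8)·(-9−(-13/2)) + 13·(-13/2−(-14)) + (-14)·(-14−(-9))) = ½·(20 + 195/2 + 70) = 375/4.
[MB_2B_3] = ½·((29/4)·(-9−(-13/2)) + 13·(-13/2−(-77/8)) + (-14)·(-77/8−(-9))) = ½·(-145/8 + 325/8 + 35/4) = 125/8, so the B_1-coordinate is (125/8)/(375/4) = 1/6.
[B_1MB_3] = ½·((-8)·(-77/8−(-13/2)) + (29/4)·(-13/2−(-14)) + (-14)·(-14−(-77/8))) = ½·(25 + 435/8 + 245/4) = 1125/16, so the B_2-coordinate is 3/4.
[B_1B_2M] = ½·((-8)·(-9−(-77/8)) + 13·(-77/8−(-14)) + (29/4)·(-14−(-9))) = ½·(-5 + 455/8 − 145/4) = 125/16, so the B_3-coordinate is 1/12.

(1/6, 3/4, 1/12)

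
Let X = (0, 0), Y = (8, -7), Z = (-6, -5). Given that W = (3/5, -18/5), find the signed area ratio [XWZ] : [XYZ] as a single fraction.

3/10

[XYZ] = ½·(0·(-7−(-5)) + 8·(-5−0) + (-6)·(0−(-7))) = ½·(0 − 40 − 42) = -41.
[XWZ] = ½·(0·(-18/5−(-5)) + (3/5)·(-5−0) + (-6)·(0−(-18/5))) = ½·(0 − 3 − 108/5) = -123/10, so the ratio is (-123/10)/(-41) = 3/10.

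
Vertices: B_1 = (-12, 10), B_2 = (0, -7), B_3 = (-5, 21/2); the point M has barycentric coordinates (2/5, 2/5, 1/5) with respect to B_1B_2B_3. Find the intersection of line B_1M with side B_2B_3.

Line B_1M meets B_2B_3 where the B_1-coordinate vanishes; zeroing M's B_1-weight and renormalizing leaves B_2, B_3-weights 2/5 : 1/5 → (2/3, 1/3).
So N = (2/3)·B_2 + (1/3)·B_3 = (-5/3, -7/6).

(-5/3, -7/6)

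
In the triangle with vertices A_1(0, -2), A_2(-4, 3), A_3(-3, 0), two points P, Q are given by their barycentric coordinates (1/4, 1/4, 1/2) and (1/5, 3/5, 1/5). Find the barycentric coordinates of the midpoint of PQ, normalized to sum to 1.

(9/40, 17/40, 7/20)

Since both coordinate triples sum to 1, the midpoint's barycentrics are the componentwise average.
(1/4+1/5)/2 = 9/40; similarly 17/40 and 7/20.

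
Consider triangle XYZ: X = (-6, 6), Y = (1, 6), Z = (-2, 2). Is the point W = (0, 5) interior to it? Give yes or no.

Barycentric coordinates of W: (1/28, 5/7, 1/4).
The three coordinates are positive, positive, positive; a point is interior exactly when all three are positive.

yes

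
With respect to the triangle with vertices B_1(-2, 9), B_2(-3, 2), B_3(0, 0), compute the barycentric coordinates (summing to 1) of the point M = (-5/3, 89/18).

Signed area of the reference triangle: [B_1B_2B_3] = ½·((-2)·(2−0) + (-3)·(0−9) + 0·(9−2)) = ½·(-4 + 27 + 0) = 23/2.
[MB_2B_3] = ½·((-5/3)·(2−0) + (-3)·(0−(89/18)) + 0·(89/18−2)) = ½·(-10/3 + 89/6 + 0) = 23/4, so the B_1-coordinate is (23/4)/(23/2) = 1/2.
[B_1MB_3] = ½·((-2)·(89/18−0) + (-5/3)·(0−9) + 0·(9−(89/18))) = ½·(-89/9 + 15 + 0) = 23/9, so the B_2-coordinate is 2/9.
[B_1B_2M] = ½·((-2)·(2−(89/18)) + (-3)·(89/18−9) + (-5/3)·(9−2)) = ½·(53/9 + 73/6 − 35/3) = 115/36, so the B_3-coordinate is 5/18.

(1/2, 2/9, 5/18)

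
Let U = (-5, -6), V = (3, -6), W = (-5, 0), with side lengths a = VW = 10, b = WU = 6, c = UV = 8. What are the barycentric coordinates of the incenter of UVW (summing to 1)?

The incenter has barycentric coordinates proportional to the opposite side lengths: (10 : 6 : 8).
Normalizing by 10+6+8 = 24 gives (5/12, 1/4, 1/3).

(5/12, 1/4, 1/3)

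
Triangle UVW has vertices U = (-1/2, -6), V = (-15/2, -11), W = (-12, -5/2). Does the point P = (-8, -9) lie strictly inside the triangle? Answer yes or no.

yes

Barycentric coordinates of P: (19/328, 243/328, 33/164).
The three coordinates are positive, positive, positive; a point is interior exactly when all three are positive.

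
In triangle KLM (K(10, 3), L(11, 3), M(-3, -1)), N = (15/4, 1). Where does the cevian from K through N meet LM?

(5/3, 1/3)

Barycentric coordinates of N with respect to KLM: (1/4, 1/4, 1/2).
On side LM the K-coordinate is zero; dropping N's K-weight 1/4 and renormalizing the remaining 1/4 : 1/2 gives weights 1/3, 2/3 on L, M.
J = (1/3)·(11, 3) + (2/3)·(-3, -1) = (5/3, 1/3).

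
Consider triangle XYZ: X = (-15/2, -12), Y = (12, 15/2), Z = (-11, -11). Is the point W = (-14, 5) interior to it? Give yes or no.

Barycentric coordinates of W: (-1694/351, 212/351, 47/9).
The three coordinates are negative, positive, positive; a point is interior exactly when all three are positive.

no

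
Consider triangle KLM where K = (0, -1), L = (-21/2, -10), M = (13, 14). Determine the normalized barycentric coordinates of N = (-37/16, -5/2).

(1/2, 3/8, 1/8)

Signed area of the reference triangle: [KLM] = ½·(0·(-10−14) + (-21/2)·(14−(-1)) + 13·(-1−(-10))) = ½·(0 − 315/2 + 117) = -81/4.
[NLM] = ½·((-37/16)·(-10−14) + (-21/2)·(14−(-5/2)) + 13·(-5/2−(-10))) = ½·(111/2 − 693/4 + 195/2) = -81/8, so the K-coordinate is (-81/8)/(-81/4) = 1/2.
[KNM] = ½·(0·(-5/2−14) + (-37/16)·(14−(-1)) + 13·(-1−(-5/2))) = ½·(0 − 555/16 + 39/2) = -243/32, so the L-coordinate is 3/8.
[KLN] = ½·(0·(-10−(-5/2)) + (-21/2)·(-5/2−(-1)) + (-37/16)·(-1−(-10))) = ½·(0 + 63/4 − 333/16) = -81/32, so the M-coordinate is 1/8.
Check: 1/2 + 3/8 + 1/8 = 1.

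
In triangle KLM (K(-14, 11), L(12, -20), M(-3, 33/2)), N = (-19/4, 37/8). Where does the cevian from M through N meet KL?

Barycentric coordinates of N with respect to KLM: (1/2, 1/4, 1/4).
On side KL the M-coordinate is zero; dropping N's M-weight 1/4 and renormalizing the remaining 1/2 : 1/4 gives weights 2/3, 1/3 on K, L.
J = (2/3)·(-14, 11) + (1/3)·(12, -20) = (-16/3, 2/3).

(-16/3, 2/3)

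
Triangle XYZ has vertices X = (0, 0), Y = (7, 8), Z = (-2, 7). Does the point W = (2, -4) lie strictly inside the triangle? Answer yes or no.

no

Barycentric coordinates of W: (103/65, 6/65, -44/65).
The three coordinates are positive, positive, negative; a point is interior exactly when all three are positive.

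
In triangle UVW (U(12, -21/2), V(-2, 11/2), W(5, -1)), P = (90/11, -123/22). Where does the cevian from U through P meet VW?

(18/5, 3/10)

Barycentric coordinates of P with respect to UVW: (6/11, 1/11, 4/11).
On side VW the U-coordinate is zero; dropping P's U-weight 6/11 and renormalizing the remaining 1/11 : 4/11 gives weights 1/5, 4/5 on V, W.
Q = (1/5)·(-2, 11/2) + (4/5)·(5, -1) = (18/5, 3/10).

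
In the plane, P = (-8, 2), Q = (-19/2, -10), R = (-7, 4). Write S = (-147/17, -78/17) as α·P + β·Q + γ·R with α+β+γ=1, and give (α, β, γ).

(3/17, 10/17, 4/17)

Signed area of the reference triangle: [PQR] = ½·((-8)·(-10−4) + (-19/2)·(4−2) + (-7)·(2−(-10))) = ½·(112 − 19 − 84) = 9/2.
[SQR] = ½·((-147/17)·(-10−4) + (-19/2)·(4−(-78/17)) + (-7)·(-78/17−(-10))) = ½·(2058/17 − 1387/17 − 644/17) = 27/34, so the P-coordinate is (27/34)/(9/2) = 3/17.
[PSR] = ½·((-8)·(-78/17−4) + (-147/17)·(4−2) + (-7)·(2−(-78/17))) = ½·(1168/17 − 294/17 − 784/17) = 45/17, so the Q-coordinate is 10/17.
[PQS] = ½·((-8)·(-10−(-78/17)) + (-19/2)·(-78/17−2) + (-147/17)·(2−(-10))) = ½·(736/17 + 1064/17 − 1764/17) = 18/17, so the R-coordinate is 4/17.
Check: 3/17 + 10/17 + 4/17 = 1.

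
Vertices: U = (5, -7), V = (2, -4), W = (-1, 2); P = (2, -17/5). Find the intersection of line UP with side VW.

(5/4, -5/2)

Barycentric coordinates of P with respect to UVW: (1/5, 3/5, 1/5).
On side VW the U-coordinate is zero; dropping P's U-weight 1/5 and renormalizing the remaining 3/5 : 1/5 gives weights 3/4, 1/4 on V, W.
Q = (3/4)·(2, -4) + (1/4)·(-1, 2) = (5/4, -5/2).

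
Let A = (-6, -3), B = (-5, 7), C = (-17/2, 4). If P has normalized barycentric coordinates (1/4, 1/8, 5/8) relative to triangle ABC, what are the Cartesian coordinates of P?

P = (1/4)·A + (1/8)·B + (5/8)·C.
x-coordinate: (1/4)·(-6) + (1/8)·(-5) + (5/8)·(-17/2) = -119/16.
y-coordinate: (1/4)·(-3) + (1/8)·7 + (5/8)·4 = 21/8.

(-119/16, 21/8)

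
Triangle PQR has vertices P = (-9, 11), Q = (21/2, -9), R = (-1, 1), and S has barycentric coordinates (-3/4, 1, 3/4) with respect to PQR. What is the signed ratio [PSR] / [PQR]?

The signed ratio [PSR]/[PQR] equals the barycentric coordinate of S at vertex Q, which is 1.

1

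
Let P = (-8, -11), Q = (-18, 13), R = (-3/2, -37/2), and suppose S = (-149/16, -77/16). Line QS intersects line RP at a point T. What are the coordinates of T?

Barycentric coordinates of S with respect to PQR: (1/4, 3/8, 3/8).
On side RP the Q-coordinate is zero; dropping S's Q-weight 3/8 and renormalizing the remaining 3/8 : 1/4 gives weights 3/5, 2/5 on R, P.
T = (3/5)·(-3/2, -37/2) + (2/5)·(-8, -11) = (-41/10, -31/2).

(-41/10, -31/2)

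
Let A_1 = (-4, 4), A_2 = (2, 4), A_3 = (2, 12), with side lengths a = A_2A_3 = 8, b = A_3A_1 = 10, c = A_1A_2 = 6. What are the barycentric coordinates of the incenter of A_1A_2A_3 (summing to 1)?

The incenter has barycentric coordinates proportional to the opposite side lengths: (8 : 10 : 6).
Normalizing by 8+10+6 = 24 gives (1/3, 5/12, 1/4).

(1/3, 5/12, 1/4)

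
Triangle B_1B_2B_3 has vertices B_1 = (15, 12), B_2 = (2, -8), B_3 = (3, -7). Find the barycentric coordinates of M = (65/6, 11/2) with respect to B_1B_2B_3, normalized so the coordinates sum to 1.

Signed area of the reference triangle: [B_1B_2B_3] = ½·(15·(-8−(-7)) + 2·(-7−12) + 3·(12−(-8))) = ½·(-15 − 38 + 60) = 7/2.
[MB_2B_3] = ½·((65/6)·(-8−(-7)) + 2·(-7−(11/2)) + 3·(11/2−(-8))) = ½·(-65/6 − 25 + 81/2) = 7/3, so the B_1-coordinate is (7/3)/(7/2) = 2/3.
[B_1MB_3] = ½·(15·(11/2−(-7)) + (65/6)·(-7−12) + 3·(12−(11/2))) = ½·(375/2 − 1235/6 + 39/2) = 7/12, so the B_2-coordinate is 1/6.
[B_1B_2M] = ½·(15·(-8−(11/2)) + 2·(11/2−12) + (65/6)·(12−(-8))) = ½·(-405/2 − 13 + 650/3) = 7/12, so the B_3-coordinate is 1/6.
Check: 2/3 + 1/6 + 1/6 = 1.

(2/3, 1/6, 1/6)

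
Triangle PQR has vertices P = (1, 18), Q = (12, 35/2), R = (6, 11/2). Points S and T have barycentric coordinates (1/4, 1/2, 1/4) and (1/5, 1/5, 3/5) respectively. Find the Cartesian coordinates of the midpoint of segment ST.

(279/40, 1001/80)

Barycentric coordinates of the midpoint are the average: (9/40, 7/20, 17/40).
Converting: (9/40)·P + (7/20)·Q + (17/40)·R = (279/40, 1001/80).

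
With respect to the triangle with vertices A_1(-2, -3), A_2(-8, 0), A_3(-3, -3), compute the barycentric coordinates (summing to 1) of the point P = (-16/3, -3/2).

(1/6, 1/2, 1/3)

Signed area of the reference triangle: [A_1A_2A_3] = ½·((-2)·(0−(-3)) + (-8)·(-3−(-3)) + (-3)·(-3−0)) = ½·(-6 + 0 + 9) = 3/2.
[PA_2A_3] = ½·((-16/3)·(0−(-3)) + (-8)·(-3−(-3/2)) + (-3)·(-3/2−0)) = ½·(-16 + 12 + 9/2) = 1/4, so the A_1-coordinate is (1/4)/(3/2) = 1/6.
[A_1PA_3] = ½·((-2)·(-3/2−(-3)) + (-16/3)·(-3−(-3)) + (-3)·(-3−(-3/2))) = ½·(-3 + 0 + 9/2) = 3/4, so the A_2-coordinate is 1/2.
[A_1A_2P] = ½·((-2)·(0−(-3/2)) + (-8)·(-3/2−(-3)) + (-16/3)·(-3−0)) = ½·(-3 − 12 + 16) = 1/2, so the A_3-coordinate is 1/3.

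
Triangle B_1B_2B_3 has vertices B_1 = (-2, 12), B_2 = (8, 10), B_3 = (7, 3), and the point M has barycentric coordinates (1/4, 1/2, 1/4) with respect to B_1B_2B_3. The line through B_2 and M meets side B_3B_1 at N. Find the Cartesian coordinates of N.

(5/2, 15/2)

Line B_2M meets B_3B_1 where the B_2-coordinate vanishes; zeroing M's B_2-weight and renormalizing leaves B_3, B_1-weights 1/4 : 1/4 → (1/2, 1/2).
So N = (1/2)·B_3 + (1/2)·B_1 = (5/2, 15/2).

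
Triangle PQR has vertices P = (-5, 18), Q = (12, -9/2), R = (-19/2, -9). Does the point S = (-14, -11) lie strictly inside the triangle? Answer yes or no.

Barycentric coordinates of S: (-91/2241, -50/249, 2782/2241).
The three coordinates are negative, negative, positive; a point is interior exactly when all three are positive.

no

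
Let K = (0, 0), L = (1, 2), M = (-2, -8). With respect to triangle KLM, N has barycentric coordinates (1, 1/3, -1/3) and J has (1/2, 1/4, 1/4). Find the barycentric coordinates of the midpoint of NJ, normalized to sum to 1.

Since both coordinate triples sum to 1, the midpoint's barycentrics are the componentwise average.
(1+1/2)/2 = 3/4; similarly 7/24 and -1/24.

(3/4, 7/24, -1/24)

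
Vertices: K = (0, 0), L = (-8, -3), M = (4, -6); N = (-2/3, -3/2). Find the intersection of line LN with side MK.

(4/5, -6/5)

Barycentric coordinates of N with respect to KLM: (2/3, 1/6, 1/6).
On side MK the L-coordinate is zero; dropping N's L-weight 1/6 and renormalizing the remaining 1/6 : 2/3 gives weights 1/5, 4/5 on M, K.
J = (1/5)·(4, -6) + (4/5)·(0, 0) = (4/5, -6/5).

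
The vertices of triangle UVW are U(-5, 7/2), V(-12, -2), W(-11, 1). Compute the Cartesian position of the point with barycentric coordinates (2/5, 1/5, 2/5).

(-44/5, 7/5)

P = (2/5)·U + (1/5)·V + (2/5)·W.
x-coordinate: (2/5)·(-5) + (1/5)·(-12) + (2/5)·(-11) = -44/5.
y-coordinate: (2/5)·(7/2) + (1/5)·(-2) + (2/5)·1 = 7/5.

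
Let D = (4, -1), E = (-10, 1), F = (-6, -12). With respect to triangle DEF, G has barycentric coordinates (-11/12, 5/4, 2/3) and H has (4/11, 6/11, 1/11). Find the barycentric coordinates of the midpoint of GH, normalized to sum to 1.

Since both coordinate triples sum to 1, the midpoint's barycentrics are the componentwise average.
(-11/12+4/11)/2 = -73/264; similarly 79/88 and 25/66.

(-73/264, 79/88, 25/66)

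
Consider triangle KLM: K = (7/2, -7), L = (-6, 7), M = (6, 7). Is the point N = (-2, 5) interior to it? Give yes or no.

Barycentric coordinates of N: (1/7, 107/168, 37/168).
The three coordinates are positive, positive, positive; a point is interior exactly when all three are positive.

yes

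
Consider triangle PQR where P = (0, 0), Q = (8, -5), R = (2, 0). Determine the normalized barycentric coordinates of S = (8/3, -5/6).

Signed area of the reference triangle: [PQR] = ½·(0·(-5−0) + 8·(0−0) + 2·(0−(-5))) = ½·(0 + 0 + 10) = 5.
[SQR] = ½·((8/3)·(-5−0) + 8·(0−(-5/6)) + 2·(-5/6−(-5))) = ½·(-40/3 + 20/3 + 25/3) = 5/6, so the P-coordinate is (5/6)/5 = 1/6.
[PSR] = ½·(0·(-5/6−0) + (8/3)·(0−0) + 2·(0−(-5/6))) = ½·(0 + 0 + 5/3) = 5/6, so the Q-coordinate is 1/6.
[PQS] = ½·(0·(-5−(-5/6)) + 8·(-5/6−0) + (8/3)·(0−(-5))) = ½·(0 − 20/3 + 40/3) = 10/3, so the R-coordinate is 2/3.
Check: 1/6 + 1/6 + 2/3 = 1.

(1/6, 1/6, 2/3)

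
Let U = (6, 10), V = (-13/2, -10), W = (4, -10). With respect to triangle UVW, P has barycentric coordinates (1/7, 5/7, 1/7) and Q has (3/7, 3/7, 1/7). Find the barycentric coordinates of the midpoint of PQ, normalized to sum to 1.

Since both coordinate triples sum to 1, the midpoint's barycentrics are the componentwise average.
(1/7+3/7)/2 = 2/7; similarly 4/7 and 1/7.

(2/7, 4/7, 1/7)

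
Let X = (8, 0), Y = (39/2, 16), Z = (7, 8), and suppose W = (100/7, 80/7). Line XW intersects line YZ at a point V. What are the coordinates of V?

Barycentric coordinates of W with respect to XYZ: (1/7, 4/7, 2/7).
On side YZ the X-coordinate is zero; dropping W's X-weight 1/7 and renormalizing the remaining 4/7 : 2/7 gives weights 2/3, 1/3 on Y, Z.
V = (2/3)·(39/2, 16) + (1/3)·(7, 8) = (46/3, 40/3).

(46/3, 40/3)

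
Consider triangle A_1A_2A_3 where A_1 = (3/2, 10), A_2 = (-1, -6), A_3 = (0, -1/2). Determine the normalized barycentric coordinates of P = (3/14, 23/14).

Signed area of the reference triangle: [A_1A_2A_3] = ½·((3/2)·(-6−(-1/2)) + (-1)·(-1/2−10) + 0·(10−(-6))) = ½·(-33/4 + 21/2 + 0) = 9/8.
[PA_2A_3] = ½·((3/14)·(-6−(-1/2)) + (-1)·(-1/2−(23/14)) + 0·(23/14−(-6))) = ½·(-33/28 + 15/7 + 0) = 27/56, so the A_1-coordinate is (27/56)/(9/8) = 3/7.
[A_1PA_3] = ½·((3/2)·(23/14−(-1/2)) + (3/14)·(-1/2−10) + 0·(10−(23/14))) = ½·(45/14 − 9/4 + 0) = 27/56, so the A_2-coordinate is 3/7.
[A_1A_2P] = ½·((3/2)·(-6−(23/14)) + (-1)·(23/14−10) + (3/14)·(10−(-6))) = ½·(-321/28 + 117/14 + 24/7) = 9/56, so the A_3-coordinate is 1/7.
Check: 3/7 + 3/7 + 1/7 = 1.

(3/7, 3/7, 1/7)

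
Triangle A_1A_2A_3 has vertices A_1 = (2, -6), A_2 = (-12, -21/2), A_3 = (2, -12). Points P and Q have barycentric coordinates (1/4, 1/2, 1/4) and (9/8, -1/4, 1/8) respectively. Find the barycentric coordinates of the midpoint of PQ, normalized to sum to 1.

Since both coordinate triples sum to 1, the midpoint's barycentrics are the componentwise average.
(1/4+9/8)/2 = 11/16; similarly 1/8 and 3/16.

(11/16, 1/8, 3/16)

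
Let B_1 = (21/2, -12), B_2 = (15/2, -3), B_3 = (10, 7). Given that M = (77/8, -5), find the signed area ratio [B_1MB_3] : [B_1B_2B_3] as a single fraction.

[B_1B_2B_3] = ½·((21/2)·(-3−7) + (15/2)·(7−(-12)) + 10·(-12−(-3))) = ½·(-105 + 285/2 − 90) = -105/4.
[B_1MB_3] = ½·((21/2)·(-5−7) + (77/8)·(7−(-12)) + 10·(-12−(-5))) = ½·(-126 + 1463/8 − 70) = -105/16, so the ratio is (-105/16)/(-105/4) = 1/4.

1/4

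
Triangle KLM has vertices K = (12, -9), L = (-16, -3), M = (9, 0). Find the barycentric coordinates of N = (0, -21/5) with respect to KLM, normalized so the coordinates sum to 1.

Signed area of the reference triangle: [KLM] = ½·(12·(-3−0) + (-16)·(0−(-9)) + 9·(-9−(-3))) = ½·(-36 − 144 − 54) = -117.
[NLM] = ½·(0·(-3−0) + (-16)·(0−(-21/5)) + 9·(-21/5−(-3))) = ½·(0 − 336/5 − 54/5) = -39, so the K-coordinate is (-39)/(-117) = 1/3.
[KNM] = ½·(12·(-21/5−0) + 0·(0−(-9)) + 9·(-9−(-21/5))) = ½·(-252/5 + 0 − 216/5) = -234/5, so the L-coordinate is 2/5.
[KLN] = ½·(12·(-3−(-21/5)) + (-16)·(-21/5−(-9)) + 0·(-9−(-3))) = ½·(72/5 − 384/5 + 0) = -156/5, so the M-coordinate is 4/15.

(1/3, 2/5, 4/15)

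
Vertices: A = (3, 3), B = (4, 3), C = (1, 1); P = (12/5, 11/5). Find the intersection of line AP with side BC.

Barycentric coordinates of P with respect to ABC: (2/5, 1/5, 2/5).
On side BC the A-coordinate is zero; dropping P's A-weight 2/5 and renormalizing the remaining 1/5 : 2/5 gives weights 1/3, 2/3 on B, C.
Q = (1/3)·(4, 3) + (2/3)·(1, 1) = (2, 5/3).

(2, 5/3)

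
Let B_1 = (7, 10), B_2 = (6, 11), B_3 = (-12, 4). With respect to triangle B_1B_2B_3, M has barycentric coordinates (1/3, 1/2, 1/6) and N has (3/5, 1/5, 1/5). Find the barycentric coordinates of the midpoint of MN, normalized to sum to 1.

Since both coordinate triples sum to 1, the midpoint's barycentrics are the componentwise average.
(1/3+3/5)/2 = 7/15; similarly 7/20 and 11/60.

(7/15, 7/20, 11/60)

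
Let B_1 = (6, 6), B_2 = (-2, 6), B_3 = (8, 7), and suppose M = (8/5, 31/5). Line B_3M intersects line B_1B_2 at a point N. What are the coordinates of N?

Barycentric coordinates of M with respect to B_1B_2B_3: (1/5, 3/5, 1/5).
On side B_1B_2 the B_3-coordinate is zero; dropping M's B_3-weight 1/5 and renormalizing the remaining 1/5 : 3/5 gives weights 1/4, 3/4 on B_1, B_2.
N = (1/4)·(6, 6) + (3/4)·(-2, 6) = (0, 6).

(0, 6)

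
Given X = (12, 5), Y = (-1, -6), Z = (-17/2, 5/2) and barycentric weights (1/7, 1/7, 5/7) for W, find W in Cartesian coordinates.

W = (1/7)·X + (1/7)·Y + (5/7)·Z.
x-coordinate: (1/7)·12 + (1/7)·(-1) + (5/7)·(-17/2) = -9/2.
y-coordinate: (1/7)·5 + (1/7)·(-6) + (5/7)·(5/2) = 23/14.

(-9/2, 23/14)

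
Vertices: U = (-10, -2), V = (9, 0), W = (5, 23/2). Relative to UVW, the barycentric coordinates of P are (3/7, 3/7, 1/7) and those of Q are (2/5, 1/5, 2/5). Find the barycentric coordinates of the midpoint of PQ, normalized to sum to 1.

(29/70, 11/35, 19/70)

Since both coordinate triples sum to 1, the midpoint's barycentrics are the componentwise average.
(3/7+2/5)/2 = 29/70; similarly 11/35 and 19/70.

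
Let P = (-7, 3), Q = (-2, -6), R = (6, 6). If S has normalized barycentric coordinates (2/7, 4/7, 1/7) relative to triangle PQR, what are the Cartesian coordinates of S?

(-16/7, -12/7)

S = (2/7)·P + (4/7)·Q + (1/7)·R.
x-coordinate: (2/7)·(-7) + (4/7)·(-2) + (1/7)·6 = -16/7.
y-coordinate: (2/7)·3 + (4/7)·(-6) + (1/7)·6 = -12/7.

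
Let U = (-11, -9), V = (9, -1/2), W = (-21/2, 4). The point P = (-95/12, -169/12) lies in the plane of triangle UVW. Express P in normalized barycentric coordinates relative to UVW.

(4/3, 1/6, -1/2)

Signed area of the reference triangle: [UVW] = ½·((-11)·(-1/2−4) + 9·(4−(-9)) + (-21/2)·(-9−(-1/2))) = ½·(99/2 + 117 + 357/4) = 1023/8.
[PVW] = ½·((-95/12)·(-1/2−4) + 9·(4−(-169/12)) + (-21/2)·(-169/12−(-1/2))) = ½·(285/8 + 651/4 + 1141/8) = 341/2, so the U-coordinate is (341/2)/(1023/8) = 4/3.
[UPW] = ½·((-11)·(-169/12−4) + (-95/12)·(4−(-9)) + (-21/2)·(-9−(-169/12))) = ½·(2387/12 − 1235/12 − 427/8) = 341/16, so the V-coordinate is 1/6.
[UVP] = ½·((-11)·(-1/2−(-169/12)) + 9·(-169/12−(-9)) + (-95/12)·(-9−(-1/2))) = ½·(-1793/12 − 183/4 + 1615/24) = -1023/16, so the W-coordinate is -1/2.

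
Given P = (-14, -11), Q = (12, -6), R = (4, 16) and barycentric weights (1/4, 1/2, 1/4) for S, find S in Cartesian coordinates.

S = (1/4)·P + (1/2)·Q + (1/4)·R.
x-coordinate: (1/4)·(-14) + (1/2)·12 + (1/4)·4 = 7/2.
y-coordinate: (1/4)·(-11) + (1/2)·(-6) + (1/4)·16 = -7/4.

(7/2, -7/4)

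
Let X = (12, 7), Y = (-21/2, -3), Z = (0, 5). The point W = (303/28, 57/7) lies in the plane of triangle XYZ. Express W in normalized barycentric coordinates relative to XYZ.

(5/7, -3/14, 1/2)

Signed area of the reference triangle: [XYZ] = ½·(12·(-3−5) + (-21/2)·(5−7) + 0·(7−(-3))) = ½·(-96 + 21 + 0) = -75/2.
[WYZ] = ½·((303/28)·(-3−5) + (-21/2)·(5−(57/7)) + 0·(57/7−(-3))) = ½·(-606/7 + 33 + 0) = -375/14, so the X-coordinate is (-375/14)/(-75/2) = 5/7.
[XWZ] = ½·(12·(57/7−5) + (303/28)·(5−7) + 0·(7−(57/7))) = ½·(264/7 − 303/14 + 0) = 225/28, so the Y-coordinate is -3/14.
[XYW] = ½·(12·(-3−(57/7)) + (-21/2)·(57/7−7) + (303/28)·(7−(-3))) = ½·(-936/7 − 12 + 1515/14) = -75/4, so the Z-coordinate is 1/2.
Check: 5/7 − 3/14 + 1/2 = 1.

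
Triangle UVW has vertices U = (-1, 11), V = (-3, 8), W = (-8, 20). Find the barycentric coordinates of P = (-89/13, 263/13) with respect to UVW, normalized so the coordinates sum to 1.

(5/13, -4/13, 12/13)

Signed area of the reference triangle: [UVW] = ½·((-1)·(8−20) + (-3)·(20−11) + (-8)·(11−8)) = ½·(12 − 27 − 24) = -39/2.
[PVW] = ½·((-89/13)·(8−20) + (-3)·(20−(263/13)) + (-8)·(263/13−8)) = ½·(1068/13 + 9/13 − 1272/13) = -15/2, so the U-coordinate is (-15/2)/(-39/2) = 5/13.
[UPW] = ½·((-1)·(263/13−20) + (-89/13)·(20−11) + (-8)·(11−(263/13))) = ½·(-3/13 − 801/13 + 960/13) = 6, so the V-coordinate is -4/13.
[UVP] = ½·((-1)·(8−(263/13)) + (-3)·(263/13−11) + (-89/13)·(11−8)) = ½·(159/13 − 360/13 − 267/13) = -18, so the W-coordinate is 12/13.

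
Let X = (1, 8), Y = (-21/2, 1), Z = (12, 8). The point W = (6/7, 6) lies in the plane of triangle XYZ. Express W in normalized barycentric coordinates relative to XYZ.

(3/7, 2/7, 2/7)

Signed area of the reference triangle: [XYZ] = ½·(1·(1−8) + (-21/2)·(8−8) + 12·(8−1)) = ½·(-7 + 0 + 84) = 77/2.
[WYZ] = ½·((6/7)·(1−8) + (-21/2)·(8−6) + 12·(6−1)) = ½·(-6 − 21 + 60) = 33/2, so the X-coordinate is (33/2)/(77/2) = 3/7.
[XWZ] = ½·(1·(6−8) + (6/7)·(8−8) + 12·(8−6)) = ½·(-2 + 0 + 24) = 11, so the Y-coordinate is 2/7.
[XYW] = ½·(1·(1−6) + (-21/2)·(6−8) + (6/7)·(8−1)) = ½·(-5 + 21 + 6) = 11, so the Z-coordinate is 2/7.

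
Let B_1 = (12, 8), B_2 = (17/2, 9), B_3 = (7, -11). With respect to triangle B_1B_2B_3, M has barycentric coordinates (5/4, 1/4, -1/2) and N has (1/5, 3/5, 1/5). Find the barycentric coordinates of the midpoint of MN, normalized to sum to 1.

(29/40, 17/40, -3/20)

Since both coordinate triples sum to 1, the midpoint's barycentrics are the componentwise average.
(5/4+1/5)/2 = 29/40; similarly 17/40 and -3/20.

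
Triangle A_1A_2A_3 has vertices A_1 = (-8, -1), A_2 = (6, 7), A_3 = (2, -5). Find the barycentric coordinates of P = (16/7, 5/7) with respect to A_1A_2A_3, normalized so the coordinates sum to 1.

Signed area of the reference triangle: [A_1A_2A_3] = ½·((-8)·(7−(-5)) + 6·(-5−(-1)) + 2·(-1−7)) = ½·(-96 − 24 − 16) = -68.
[PA_2A_3] = ½·((16/7)·(7−(-5)) + 6·(-5−(5/7)) + 2·(5/7−7)) = ½·(192/7 − 240/7 − 88/7) = -68/7, so the A_1-coordinate is (-68/7)/(-68) = 1/7.
[A_1PA_3] = ½·((-8)·(5/7−(-5)) + (16/7)·(-5−(-1)) + 2·(-1−(5/7))) = ½·(-320/7 − 64/7 − 24/7) = -204/7, so the A_2-coordinate is 3/7.
[A_1A_2P] = ½·((-8)·(7−(5/7)) + 6·(5/7−(-1)) + (16/7)·(-1−7)) = ½·(-352/7 + 72/7 − 128/7) = -204/7, so the A_3-coordinate is 3/7.
Check: 1/7 + 3/7 + 3/7 = 1.

(1/7, 3/7, 3/7)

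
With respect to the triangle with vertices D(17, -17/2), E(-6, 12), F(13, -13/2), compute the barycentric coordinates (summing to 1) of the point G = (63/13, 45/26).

Signed area of the reference triangle: [DEF] = ½·(17·(12−(-13/2)) + (-6)·(-13/2−(-17/2)) + 13·(-17/2−12)) = ½·(629/2 − 12 − 533/2) = 18.
[GEF] = ½·((63/13)·(12−(-13/2)) + (-6)·(-13/2−(45/26)) + 13·(45/26−12)) = ½·(2331/26 + 642/13 − 267/2) = 36/13, so the D-coordinate is (36/13)/18 = 2/13.
[DGF] = ½·(17·(45/26−(-13/2)) + (63/13)·(-13/2−(-17/2)) + 13·(-17/2−(45/26))) = ½·(1819/13 + 126/13 − 133) = 108/13, so the E-coordinate is 6/13.
[DEG] = ½·(17·(12−(45/26)) + (-6)·(45/26−(-17/2)) + (63/13)·(-17/2−12)) = ½·(4539/26 − 798/13 − 2583/26) = 90/13, so the F-coordinate is 5/13.
Check: 2/13 + 6/13 + 5/13 = 1.

(2/13, 6/13, 5/13)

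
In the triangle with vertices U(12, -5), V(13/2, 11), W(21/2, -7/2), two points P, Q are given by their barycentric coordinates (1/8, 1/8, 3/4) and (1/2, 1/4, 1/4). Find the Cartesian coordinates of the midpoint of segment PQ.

Barycentric coordinates of the midpoint are the average: (5/16, 3/16, 1/2).
Converting: (5/16)·U + (3/16)·V + (1/2)·W = (327/32, -5/4).

(327/32, -5/4)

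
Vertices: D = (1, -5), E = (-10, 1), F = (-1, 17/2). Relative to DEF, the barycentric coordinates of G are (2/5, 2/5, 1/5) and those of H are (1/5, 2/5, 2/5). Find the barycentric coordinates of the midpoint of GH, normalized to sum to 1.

Since both coordinate triples sum to 1, the midpoint's barycentrics are the componentwise average.
(2/5+1/5)/2 = 3/10; similarly 2/5 and 3/10.

(3/10, 2/5, 3/10)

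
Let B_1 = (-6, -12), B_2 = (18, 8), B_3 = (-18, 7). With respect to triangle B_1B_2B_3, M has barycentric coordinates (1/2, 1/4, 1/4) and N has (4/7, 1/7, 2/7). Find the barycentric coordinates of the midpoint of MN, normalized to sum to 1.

Since both coordinate triples sum to 1, the midpoint's barycentrics are the componentwise average.
(1/2+4/7)/2 = 15/28; similarly 11/56 and 15/56.

(15/28, 11/56, 15/56)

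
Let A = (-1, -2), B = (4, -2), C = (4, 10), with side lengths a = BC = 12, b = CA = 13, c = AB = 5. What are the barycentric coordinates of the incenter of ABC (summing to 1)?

(2/5, 13/30, 1/6)

The incenter has barycentric coordinates proportional to the opposite side lengths: (12 : 13 : 5).
Normalizing by 12+13+5 = 30 gives (2/5, 13/30, 1/6).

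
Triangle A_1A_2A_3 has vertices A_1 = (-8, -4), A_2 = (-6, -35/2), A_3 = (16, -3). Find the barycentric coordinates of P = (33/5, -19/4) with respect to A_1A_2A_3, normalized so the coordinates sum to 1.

Signed area of the reference triangle: [A_1A_2A_3] = ½·((-8)·(-35/2−(-3)) + (-6)·(-3−(-4)) + 16·(-4−(-35/2))) = ½·(116 − 6 + 216) = 163.
[PA_2A_3] = ½·((33/5)·(-35/2−(-3)) + (-6)·(-3−(-19/4)) + 16·(-19/4−(-35/2))) = ½·(-957/10 − 21/2 + 204) = 489/10, so the A_1-coordinate is (489/10)/163 = 3/10.
[A_1PA_3] = ½·((-8)·(-19/4−(-3)) + (33/5)·(-3−(-4)) + 16·(-4−(-19/4))) = ½·(14 + 33/5 + 12) = 163/10, so the A_2-coordinate is 1/10.
[A_1A_2P] = ½·((-8)·(-35/2−(-19/4)) + (-6)·(-19/4−(-4)) + (33/5)·(-4−(-35/2))) = ½·(102 + 9/2 + 891/10) = 489/5, so the A_3-coordinate is 3/5.

(3/10, 1/10, 3/5)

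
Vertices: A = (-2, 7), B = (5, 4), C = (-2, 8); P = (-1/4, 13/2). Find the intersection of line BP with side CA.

(-2, 22/3)

Barycentric coordinates of P with respect to ABC: (1/2, 1/4, 1/4).
On side CA the B-coordinate is zero; dropping P's B-weight 1/4 and renormalizing the remaining 1/4 : 1/2 gives weights 1/3, 2/3 on C, A.
Q = (1/3)·(-2, 8) + (2/3)·(-2, 7) = (-2, 22/3).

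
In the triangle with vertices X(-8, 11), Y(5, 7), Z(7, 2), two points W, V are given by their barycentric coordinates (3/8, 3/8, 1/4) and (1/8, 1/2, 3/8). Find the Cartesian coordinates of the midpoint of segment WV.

(19/8, 103/16)

Barycentric coordinates of the midpoint are the average: (1/4, 7/16, 5/16).
Converting: (1/4)·X + (7/16)·Y + (5/16)·Z = (19/8, 103/16).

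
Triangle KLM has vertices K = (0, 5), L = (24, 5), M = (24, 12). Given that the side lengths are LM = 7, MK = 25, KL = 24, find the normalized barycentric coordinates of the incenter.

(1/8, 25/56, 3/7)

The incenter has barycentric coordinates proportional to the opposite side lengths: (7 : 25 : 24).
Normalizing by 7+25+24 = 56 gives (1/8, 25/56, 3/7).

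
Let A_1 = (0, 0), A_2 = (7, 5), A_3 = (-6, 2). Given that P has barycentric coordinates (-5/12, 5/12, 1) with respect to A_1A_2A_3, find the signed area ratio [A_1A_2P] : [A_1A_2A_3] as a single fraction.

The signed ratio [A_1A_2P]/[A_1A_2A_3] equals the barycentric coordinate of P at vertex A_3, which is 1.

1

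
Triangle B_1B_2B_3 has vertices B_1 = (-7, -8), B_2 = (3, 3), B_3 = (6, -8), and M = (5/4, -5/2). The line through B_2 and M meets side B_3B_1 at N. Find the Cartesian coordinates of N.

Barycentric coordinates of M with respect to B_1B_2B_3: (1/4, 1/2, 1/4).
On side B_3B_1 the B_2-coordinate is zero; dropping M's B_2-weight 1/2 and renormalizing the remaining 1/4 : 1/4 gives weights 1/2, 1/2 on B_3, B_1.
N = (1/2)·(6, -8) + (1/2)·(-7, -8) = (-1/2, -8).

(-1/2, -8)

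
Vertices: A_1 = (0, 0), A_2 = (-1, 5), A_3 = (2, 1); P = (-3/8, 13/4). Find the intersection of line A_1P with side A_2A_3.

(-1/2, 13/3)

Barycentric coordinates of P with respect to A_1A_2A_3: (1/4, 5/8, 1/8).
On side A_2A_3 the A_1-coordinate is zero; dropping P's A_1-weight 1/4 and renormalizing the remaining 5/8 : 1/8 gives weights 5/6, 1/6 on A_2, A_3.
Q = (5/6)·(-1, 5) + (1/6)·(2, 1) = (-1/2, 13/3).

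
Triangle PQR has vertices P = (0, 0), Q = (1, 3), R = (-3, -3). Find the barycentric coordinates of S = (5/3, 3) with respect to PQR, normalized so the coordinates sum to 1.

(2/3, 2/3, -1/3)

Signed area of the reference triangle: [PQR] = ½·(0·(3−(-3)) + 1·(-3−0) + (-3)·(0−3)) = ½·(0 − 3 + 9) = 3.
[SQR] = ½·((5/3)·(3−(-3)) + 1·(-3−3) + (-3)·(3−3)) = ½·(10 − 6 + 0) = 2, so the P-coordinate is 2/3 = 2/3.
[PSR] = ½·(0·(3−(-3)) + (5/3)·(-3−0) + (-3)·(0−3)) = ½·(0 − 5 + 9) = 2, so the Q-coordinate is 2/3.
[PQS] = ½·(0·(3−3) + 1·(3−0) + (5/3)·(0−3)) = ½·(0 + 3 − 5) = -1, so the R-coordinate is -1/3.
Check: 2/3 + 2/3 − 1/3 = 1.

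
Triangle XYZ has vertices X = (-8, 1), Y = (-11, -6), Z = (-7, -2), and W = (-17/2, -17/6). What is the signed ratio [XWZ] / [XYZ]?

[XYZ] = ½·((-8)·(-6−(-2)) + (-11)·(-2−1) + (-7)·(1−(-6))) = ½·(32 + 33 − 49) = 8.
[XWZ] = ½·((-8)·(-17/6−(-2)) + (-17/2)·(-2−1) + (-7)·(1−(-17/6))) = ½·(20/3 + 51/2 − 161/6) = 8/3, so the ratio is (8/3)/8 = 1/3.

1/3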